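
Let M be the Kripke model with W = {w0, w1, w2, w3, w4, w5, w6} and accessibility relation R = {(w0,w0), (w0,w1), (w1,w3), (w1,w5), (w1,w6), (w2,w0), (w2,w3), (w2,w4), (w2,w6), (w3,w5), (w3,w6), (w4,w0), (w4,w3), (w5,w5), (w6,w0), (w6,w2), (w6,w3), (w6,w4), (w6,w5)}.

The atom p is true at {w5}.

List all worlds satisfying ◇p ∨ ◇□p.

w0: ◇p is F, ◇□p is F. ✗
w1: ◇p is T, ◇□p is T. ✓
w2: ◇p is F, ◇□p is F. ✗
w3: ◇p is T, ◇□p is T. ✓
w4: ◇p is F, ◇□p is F. ✗
w5: ◇p is T, ◇□p is T. ✓
w6: ◇p is T, ◇□p is T. ✓

{w1, w3, w5, w6}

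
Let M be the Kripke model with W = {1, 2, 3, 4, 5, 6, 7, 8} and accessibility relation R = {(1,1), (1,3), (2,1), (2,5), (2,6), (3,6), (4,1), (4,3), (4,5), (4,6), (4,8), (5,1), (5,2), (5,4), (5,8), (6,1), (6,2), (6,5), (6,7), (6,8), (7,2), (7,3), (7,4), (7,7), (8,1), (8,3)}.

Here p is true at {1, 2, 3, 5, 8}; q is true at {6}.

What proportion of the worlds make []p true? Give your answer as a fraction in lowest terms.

1: successors {1, 3}; p there: 1:T, 3:T. ✓
2: successors {1, 5, 6}; p there: 1:T, 5:T, 6:F. ✗
3: successors {6}; p there: 6:F. ✗
4: successors {1, 3, 5, 6, 8}; p there: 1:T, 3:T, 5:T, 6:F, 8:T. ✗
5: successors {1, 2, 4, 8}; p there: 1:T, 2:T, 4:F, 8:T. ✗
6: successors {1, 2, 5, 7, 8}; p there: 1:T, 2:T, 5:T, 7:F, 8:T. ✗
7: successors {2, 3, 4, 7}; p there: 2:T, 3:T, 4:F, 7:F. ✗
8: successors {1, 3}; p there: 1:T, 3:T. ✓
That's 2 of 8 worlds, so 2/8 = 1/4.

1/4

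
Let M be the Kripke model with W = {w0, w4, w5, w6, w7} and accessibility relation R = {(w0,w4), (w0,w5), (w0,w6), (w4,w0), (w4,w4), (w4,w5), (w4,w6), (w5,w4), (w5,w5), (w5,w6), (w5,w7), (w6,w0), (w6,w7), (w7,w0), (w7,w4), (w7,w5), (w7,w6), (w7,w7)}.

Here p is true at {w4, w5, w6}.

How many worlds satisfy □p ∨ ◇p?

w0: □p is T, ◇p is T. ✓
w4: □p is F, ◇p is T. ✓
w5: □p is F, ◇p is T. ✓
w6: □p is F, ◇p is F. ✗
w7: □p is F, ◇p is T. ✓
Satisfying worlds: {w0, w4, w5, w7}.

4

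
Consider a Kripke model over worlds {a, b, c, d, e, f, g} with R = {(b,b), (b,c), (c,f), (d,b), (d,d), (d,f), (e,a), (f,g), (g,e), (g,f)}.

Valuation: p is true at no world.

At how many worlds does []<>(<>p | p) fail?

a: no successors, so []<>(<>p | p) holds vacuously. ✓
b: successors {b, c}; <>(<>p | p) there: b:F, c:F. ✗
c: successors {f}; <>(<>p | p) there: f:F. ✗
d: successors {b, d, f}; <>(<>p | p) there: b:F, d:F, f:F. ✗
e: successors {a}; <>(<>p | p) there: a:F. ✗
f: successors {g}; <>(<>p | p) there: g:F. ✗
g: successors {e, f}; <>(<>p | p) there: e:F, f:F. ✗
Satisfying worlds: {a}.
So []<>(<>p | p) fails at the other 6 worlds.

6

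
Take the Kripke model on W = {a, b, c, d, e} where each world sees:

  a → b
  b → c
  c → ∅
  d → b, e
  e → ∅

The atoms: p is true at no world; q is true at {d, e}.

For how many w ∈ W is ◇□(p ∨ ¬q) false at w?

2

a: successors {b}; □(p ∨ ¬q) there: b:T. ✓
b: successors {c}; □(p ∨ ¬q) there: c:T. ✓
c: no successors, so ◇□(p ∨ ¬q) fails. ✗
d: successors {b, e}; □(p ∨ ¬q) there: b:T, e:T. ✓
e: no successors, so ◇□(p ∨ ¬q) fails. ✗
Satisfying worlds: {a, b, d}.
So ◇□(p ∨ ¬q) fails at the other 2 worlds.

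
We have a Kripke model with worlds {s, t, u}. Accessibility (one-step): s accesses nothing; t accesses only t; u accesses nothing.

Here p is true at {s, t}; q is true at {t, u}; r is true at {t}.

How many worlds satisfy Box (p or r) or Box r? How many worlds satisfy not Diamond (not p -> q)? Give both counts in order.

3 and 2

For Box (p or r) or Box r:
s: Box (p or r) is T, Box r is T. ✓
t: Box (p or r) is T, Box r is T. ✓
u: Box (p or r) is T, Box r is T. ✓
— 3 worlds.
For not Diamond (not p -> q):
s: Diamond (not p -> q) is F. ✓
t: Diamond (not p -> q) is T. ✗
u: Diamond (not p -> q) is F. ✓
— 2 worlds.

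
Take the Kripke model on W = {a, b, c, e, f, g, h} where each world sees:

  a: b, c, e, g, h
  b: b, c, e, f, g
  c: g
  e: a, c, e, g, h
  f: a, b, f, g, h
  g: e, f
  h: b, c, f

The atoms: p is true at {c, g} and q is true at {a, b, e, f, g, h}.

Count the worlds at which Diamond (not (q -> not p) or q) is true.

a: successors {b, c, e, g, h}; not (q -> not p) or q there: b:T, c:F, e:T, g:T, h:T. ✓
b: successors {b, c, e, f, g}; not (q -> not p) or q there: b:T, c:F, e:T, f:T, g:T. ✓
c: successors {g}; not (q -> not p) or q there: g:T. ✓
e: successors {a, c, e, g, h}; not (q -> not p) or q there: a:T, c:F, e:T, g:T, h:T. ✓
f: successors {a, b, f, g, h}; not (q -> not p) or q there: a:T, b:T, f:T, g:T, h:T. ✓
g: successors {e, f}; not (q -> not p) or q there: e:T, f:T. ✓
h: successors {b, c, f}; not (q -> not p) or q there: b:T, c:F, f:T. ✓
Satisfying worlds: {a, b, c, e, f, g, h}.

7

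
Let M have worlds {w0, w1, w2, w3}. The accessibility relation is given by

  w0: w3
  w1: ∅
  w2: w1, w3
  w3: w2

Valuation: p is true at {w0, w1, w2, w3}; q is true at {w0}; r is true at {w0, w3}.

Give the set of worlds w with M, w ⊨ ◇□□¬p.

{w2}

w0: successors {w3}; □□¬p there: w3:F. ✗
w1: no successors, so ◇□□¬p fails. ✗
w2: successors {w1, w3}; □□¬p there: w1:T, w3:F. ✓
w3: successors {w2}; □□¬p there: w2:F. ✗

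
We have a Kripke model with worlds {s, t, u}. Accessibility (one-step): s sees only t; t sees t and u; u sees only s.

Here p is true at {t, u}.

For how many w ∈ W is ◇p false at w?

1

s: successors {t}; p there: t:T. ✓
t: successors {t, u}; p there: t:T, u:T. ✓
u: successors {s}; p there: s:F. ✗
Satisfying worlds: {s, t}.
So ◇p fails at the other 1 world.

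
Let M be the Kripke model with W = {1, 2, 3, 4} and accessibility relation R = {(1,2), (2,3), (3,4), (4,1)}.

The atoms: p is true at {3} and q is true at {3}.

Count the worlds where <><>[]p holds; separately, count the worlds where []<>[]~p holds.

1 and 3

For <><>[]p:
1: successors {2}; <>[]p there: 2:F. ✗
2: successors {3}; <>[]p there: 3:F. ✗
3: successors {4}; <>[]p there: 4:F. ✗
4: successors {1}; <>[]p there: 1:T. ✓
— 1 world.
For []<>[]~p:
1: successors {2}; <>[]~p there: 2:T. ✓
2: successors {3}; <>[]~p there: 3:T. ✓
3: successors {4}; <>[]~p there: 4:T. ✓
4: successors {1}; <>[]~p there: 1:F. ✗
— 3 worlds.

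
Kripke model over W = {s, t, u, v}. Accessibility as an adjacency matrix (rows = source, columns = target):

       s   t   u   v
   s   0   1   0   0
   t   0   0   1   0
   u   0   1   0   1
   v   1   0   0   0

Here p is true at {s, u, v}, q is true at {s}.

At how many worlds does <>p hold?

3

s: successors {t}; p there: t:F. ✗
t: successors {u}; p there: u:T. ✓
u: successors {t, v}; p there: t:F, v:T. ✓
v: successors {s}; p there: s:T. ✓
Satisfying worlds: {t, u, v}.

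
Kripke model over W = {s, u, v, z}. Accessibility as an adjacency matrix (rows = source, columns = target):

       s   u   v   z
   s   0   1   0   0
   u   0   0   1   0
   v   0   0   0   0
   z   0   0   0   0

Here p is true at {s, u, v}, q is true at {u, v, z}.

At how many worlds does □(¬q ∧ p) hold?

2

s: successors {u}; ¬q ∧ p there: u:F. ✗
u: successors {v}; ¬q ∧ p there: v:F. ✗
v: no successors, so □(¬q ∧ p) holds vacuously. ✓
z: no successors, so □(¬q ∧ p) holds vacuously. ✓
Satisfying worlds: {v, z}.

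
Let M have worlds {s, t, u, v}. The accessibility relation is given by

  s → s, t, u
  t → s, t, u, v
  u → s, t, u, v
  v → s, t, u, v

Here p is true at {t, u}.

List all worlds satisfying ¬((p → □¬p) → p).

s: (p → □¬p) → p is F. ✓
t: (p → □¬p) → p is T. ✗
u: (p → □¬p) → p is T. ✗
v: (p → □¬p) → p is F. ✓

{s, v}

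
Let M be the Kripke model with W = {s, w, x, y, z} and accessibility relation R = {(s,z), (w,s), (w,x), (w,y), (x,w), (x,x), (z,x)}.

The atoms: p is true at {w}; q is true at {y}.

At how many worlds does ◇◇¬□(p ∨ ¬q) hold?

3

s: successors {z}; ◇¬□(p ∨ ¬q) there: z:F. ✗
w: successors {s, x, y}; ◇¬□(p ∨ ¬q) there: s:F, x:T, y:F. ✓
x: successors {w, x}; ◇¬□(p ∨ ¬q) there: w:F, x:T. ✓
y: no successors, so ◇◇¬□(p ∨ ¬q) fails. ✗
z: successors {x}; ◇¬□(p ∨ ¬q) there: x:T. ✓
Satisfying worlds: {w, x, z}.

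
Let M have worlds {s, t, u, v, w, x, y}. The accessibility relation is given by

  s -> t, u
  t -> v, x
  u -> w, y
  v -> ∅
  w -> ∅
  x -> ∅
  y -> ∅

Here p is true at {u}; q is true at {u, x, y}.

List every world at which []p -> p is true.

{s, t, u}

s: []p is F, p is F. ✓
t: []p is F, p is F. ✓
u: []p is F, p is T. ✓
v: []p is T, p is F. ✗
w: []p is T, p is F. ✗
x: []p is T, p is F. ✗
y: []p is T, p is F. ✗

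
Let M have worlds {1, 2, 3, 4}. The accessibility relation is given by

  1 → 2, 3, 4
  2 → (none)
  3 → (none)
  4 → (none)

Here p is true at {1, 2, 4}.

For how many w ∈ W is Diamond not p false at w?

1: successors {2, 3, 4}; not p there: 2:F, 3:T, 4:F. ✓
2: no successors, so Diamond not p fails. ✗
3: no successors, so Diamond not p fails. ✗
4: no successors, so Diamond not p fails. ✗
Satisfying worlds: {1}.
So Diamond not p fails at the other 3 worlds.

3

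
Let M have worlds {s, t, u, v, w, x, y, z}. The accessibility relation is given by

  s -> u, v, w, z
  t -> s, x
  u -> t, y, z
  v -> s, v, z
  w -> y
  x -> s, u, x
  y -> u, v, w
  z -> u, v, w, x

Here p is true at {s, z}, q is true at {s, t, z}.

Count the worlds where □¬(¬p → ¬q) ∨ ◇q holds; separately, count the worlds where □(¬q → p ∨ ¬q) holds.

5 and 8

For □¬(¬p → ¬q) ∨ ◇q:
s: □¬(¬p → ¬q) is F, ◇q is T. ✓
t: □¬(¬p → ¬q) is F, ◇q is T. ✓
u: □¬(¬p → ¬q) is F, ◇q is T. ✓
v: □¬(¬p → ¬q) is F, ◇q is T. ✓
w: □¬(¬p → ¬q) is F, ◇q is F. ✗
x: □¬(¬p → ¬q) is F, ◇q is T. ✓
y: □¬(¬p → ¬q) is F, ◇q is F. ✗
z: □¬(¬p → ¬q) is F, ◇q is F. ✗
— 5 worlds.
For □(¬q → p ∨ ¬q):
s: successors {u, v, w, z}; ¬q → p ∨ ¬q there: u:T, v:T, w:T, z:T. ✓
t: successors {s, x}; ¬q → p ∨ ¬q there: s:T, x:T. ✓
u: successors {t, y, z}; ¬q → p ∨ ¬q there: t:T, y:T, z:T. ✓
v: successors {s, v, z}; ¬q → p ∨ ¬q there: s:T, v:T, z:T. ✓
w: successors {y}; ¬q → p ∨ ¬q there: y:T. ✓
x: successors {s, u, x}; ¬q → p ∨ ¬q there: s:T, u:T, x:T. ✓
y: successors {u, v, w}; ¬q → p ∨ ¬q there: u:T, v:T, w:T. ✓
z: successors {u, v, w, x}; ¬q → p ∨ ¬q there: u:T, v:T, w:T, x:T. ✓
— 8 worlds.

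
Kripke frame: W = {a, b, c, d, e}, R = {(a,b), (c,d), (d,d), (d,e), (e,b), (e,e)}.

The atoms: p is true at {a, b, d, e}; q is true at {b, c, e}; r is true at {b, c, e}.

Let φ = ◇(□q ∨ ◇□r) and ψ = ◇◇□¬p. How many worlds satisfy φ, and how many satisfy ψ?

4 and 2

For ◇(□q ∨ ◇□r):
a: successors {b}; □q ∨ ◇□r there: b:T. ✓
b: no successors, so ◇(□q ∨ ◇□r) fails. ✗
c: successors {d}; □q ∨ ◇□r there: d:T. ✓
d: successors {d, e}; □q ∨ ◇□r there: d:T, e:T. ✓
e: successors {b, e}; □q ∨ ◇□r there: b:T, e:T. ✓
— 4 worlds.
For ◇◇□¬p:
a: successors {b}; ◇□¬p there: b:F. ✗
b: no successors, so ◇◇□¬p fails. ✗
c: successors {d}; ◇□¬p there: d:F. ✗
d: successors {d, e}; ◇□¬p there: d:F, e:T. ✓
e: successors {b, e}; ◇□¬p there: b:F, e:T. ✓
— 2 worlds.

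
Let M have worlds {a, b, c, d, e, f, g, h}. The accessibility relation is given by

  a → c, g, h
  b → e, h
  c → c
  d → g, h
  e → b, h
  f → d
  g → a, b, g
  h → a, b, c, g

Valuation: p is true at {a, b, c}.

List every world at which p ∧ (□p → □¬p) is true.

a: p is T, □p → □¬p is T. ✓
b: p is T, □p → □¬p is T. ✓
c: p is T, □p → □¬p is F. ✗
d: p is F, □p → □¬p is T. ✗
e: p is F, □p → □¬p is T. ✗
f: p is F, □p → □¬p is T. ✗
g: p is F, □p → □¬p is T. ✗
h: p is F, □p → □¬p is T. ✗

{a, b}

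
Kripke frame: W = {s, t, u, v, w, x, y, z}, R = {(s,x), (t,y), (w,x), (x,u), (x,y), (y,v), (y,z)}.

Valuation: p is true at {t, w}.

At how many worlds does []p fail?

s: successors {x}; p there: x:F. ✗
t: successors {y}; p there: y:F. ✗
u: no successors, so []p holds vacuously. ✓
v: no successors, so []p holds vacuously. ✓
w: successors {x}; p there: x:F. ✗
x: successors {u, y}; p there: u:F, y:F. ✗
y: successors {v, z}; p there: v:F, z:F. ✗
z: no successors, so []p holds vacuously. ✓
Satisfying worlds: {u, v, z}.
So []p fails at the other 5 worlds.

5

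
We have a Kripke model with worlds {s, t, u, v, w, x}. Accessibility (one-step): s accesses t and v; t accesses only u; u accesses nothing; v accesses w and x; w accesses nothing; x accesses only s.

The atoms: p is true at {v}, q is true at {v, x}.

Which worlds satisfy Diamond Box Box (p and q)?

s: successors {t, v}; Box Box (p and q) there: t:T, v:F. ✓
t: successors {u}; Box Box (p and q) there: u:T. ✓
u: no successors, so Diamond Box Box (p and q) fails. ✗
v: successors {w, x}; Box Box (p and q) there: w:T, x:F. ✓
w: no successors, so Diamond Box Box (p and q) fails. ✗
x: successors {s}; Box Box (p and q) there: s:F. ✗

{s, t, v}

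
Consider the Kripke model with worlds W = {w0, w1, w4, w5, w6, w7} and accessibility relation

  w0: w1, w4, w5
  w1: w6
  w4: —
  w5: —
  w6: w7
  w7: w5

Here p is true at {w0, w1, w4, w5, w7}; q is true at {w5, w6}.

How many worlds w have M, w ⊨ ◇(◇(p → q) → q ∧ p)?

3

w0: successors {w1, w4, w5}; ◇(p → q) → q ∧ p there: w1:F, w4:T, w5:T. ✓
w1: successors {w6}; ◇(p → q) → q ∧ p there: w6:T. ✓
w4: no successors, so ◇(◇(p → q) → q ∧ p) fails. ✗
w5: no successors, so ◇(◇(p → q) → q ∧ p) fails. ✗
w6: successors {w7}; ◇(p → q) → q ∧ p there: w7:F. ✗
w7: successors {w5}; ◇(p → q) → q ∧ p there: w5:T. ✓
Satisfying worlds: {w0, w1, w7}.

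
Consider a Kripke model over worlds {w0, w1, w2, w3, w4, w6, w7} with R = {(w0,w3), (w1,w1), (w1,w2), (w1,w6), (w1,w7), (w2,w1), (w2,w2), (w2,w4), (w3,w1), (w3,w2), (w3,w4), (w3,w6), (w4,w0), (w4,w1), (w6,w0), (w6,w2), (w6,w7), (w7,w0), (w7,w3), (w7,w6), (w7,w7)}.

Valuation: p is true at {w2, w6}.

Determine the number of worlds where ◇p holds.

w0: successors {w3}; p there: w3:F. ✗
w1: successors {w1, w2, w6, w7}; p there: w1:F, w2:T, w6:T, w7:F. ✓
w2: successors {w1, w2, w4}; p there: w1:F, w2:T, w4:F. ✓
w3: successors {w1, w2, w4, w6}; p there: w1:F, w2:T, w4:F, w6:T. ✓
w4: successors {w0, w1}; p there: w0:F, w1:F. ✗
w6: successors {w0, w2, w7}; p there: w0:F, w2:T, w7:F. ✓
w7: successors {w0, w3, w6, w7}; p there: w0:F, w3:F, w6:T, w7:F. ✓
Satisfying worlds: {w1, w2, w3, w6, w7}.

5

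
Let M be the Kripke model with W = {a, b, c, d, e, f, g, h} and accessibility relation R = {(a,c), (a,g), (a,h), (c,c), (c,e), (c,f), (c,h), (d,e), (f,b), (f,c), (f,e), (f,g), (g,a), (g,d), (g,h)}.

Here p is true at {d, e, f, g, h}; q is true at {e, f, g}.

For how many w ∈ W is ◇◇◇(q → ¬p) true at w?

a: successors {c, g, h}; ◇◇(q → ¬p) there: c:T, g:T, h:F. ✓
b: no successors, so ◇◇◇(q → ¬p) fails. ✗
c: successors {c, e, f, h}; ◇◇(q → ¬p) there: c:T, e:F, f:T, h:F. ✓
d: successors {e}; ◇◇(q → ¬p) there: e:F. ✗
e: no successors, so ◇◇◇(q → ¬p) fails. ✗
f: successors {b, c, e, g}; ◇◇(q → ¬p) there: b:F, c:T, e:F, g:T. ✓
g: successors {a, d, h}; ◇◇(q → ¬p) there: a:T, d:F, h:F. ✓
h: no successors, so ◇◇◇(q → ¬p) fails. ✗
Satisfying worlds: {a, c, f, g}.

4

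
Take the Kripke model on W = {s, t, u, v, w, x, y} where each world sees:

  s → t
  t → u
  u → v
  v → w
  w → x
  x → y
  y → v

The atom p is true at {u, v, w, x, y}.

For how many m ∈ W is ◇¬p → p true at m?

s: ◇¬p is T, p is F. ✗
t: ◇¬p is F, p is F. ✓
u: ◇¬p is F, p is T. ✓
v: ◇¬p is F, p is T. ✓
w: ◇¬p is F, p is T. ✓
x: ◇¬p is F, p is T. ✓
y: ◇¬p is F, p is T. ✓
Satisfying worlds: {t, u, v, w, x, y}.

6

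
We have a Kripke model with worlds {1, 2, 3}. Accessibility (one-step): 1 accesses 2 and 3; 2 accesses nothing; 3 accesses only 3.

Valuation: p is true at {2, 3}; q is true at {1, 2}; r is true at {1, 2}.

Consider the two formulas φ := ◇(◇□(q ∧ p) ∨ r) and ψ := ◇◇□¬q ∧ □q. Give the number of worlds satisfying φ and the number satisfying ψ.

For ◇(◇□(q ∧ p) ∨ r):
1: successors {2, 3}; ◇□(q ∧ p) ∨ r there: 2:T, 3:F. ✓
2: no successors, so ◇(◇□(q ∧ p) ∨ r) fails. ✗
3: successors {3}; ◇□(q ∧ p) ∨ r there: 3:F. ✗
— 1 world.
For ◇◇□¬q ∧ □q:
1: ◇◇□¬q is T, □q is F. ✗
2: ◇◇□¬q is F, □q is T. ✗
3: ◇◇□¬q is T, □q is F. ✗
— 0 worlds.

1 and 0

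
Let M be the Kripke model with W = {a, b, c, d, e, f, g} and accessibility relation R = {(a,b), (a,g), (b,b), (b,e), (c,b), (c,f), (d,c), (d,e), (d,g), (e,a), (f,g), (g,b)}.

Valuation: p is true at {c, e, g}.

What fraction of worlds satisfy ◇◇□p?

a: successors {b, g}; ◇□p there: b:F, g:F. ✗
b: successors {b, e}; ◇□p there: b:F, e:F. ✗
c: successors {b, f}; ◇□p there: b:F, f:F. ✗
d: successors {c, e, g}; ◇□p there: c:T, e:F, g:F. ✓
e: successors {a}; ◇□p there: a:F. ✗
f: successors {g}; ◇□p there: g:F. ✗
g: successors {b}; ◇□p there: b:F. ✗
That's 1 of 7 worlds, so 1/7.

1/7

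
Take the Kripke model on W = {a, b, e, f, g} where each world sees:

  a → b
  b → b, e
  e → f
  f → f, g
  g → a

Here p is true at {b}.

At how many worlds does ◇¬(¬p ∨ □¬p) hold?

2

a: successors {b}; ¬(¬p ∨ □¬p) there: b:T. ✓
b: successors {b, e}; ¬(¬p ∨ □¬p) there: b:T, e:F. ✓
e: successors {f}; ¬(¬p ∨ □¬p) there: f:F. ✗
f: successors {f, g}; ¬(¬p ∨ □¬p) there: f:F, g:F. ✗
g: successors {a}; ¬(¬p ∨ □¬p) there: a:F. ✗
Satisfying worlds: {a, b}.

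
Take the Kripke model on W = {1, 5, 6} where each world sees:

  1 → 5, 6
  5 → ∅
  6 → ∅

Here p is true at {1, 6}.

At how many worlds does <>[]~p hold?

1: successors {5, 6}; []~p there: 5:T, 6:T. ✓
5: no successors, so <>[]~p fails. ✗
6: no successors, so <>[]~p fails. ✗
Satisfying worlds: {1}.

1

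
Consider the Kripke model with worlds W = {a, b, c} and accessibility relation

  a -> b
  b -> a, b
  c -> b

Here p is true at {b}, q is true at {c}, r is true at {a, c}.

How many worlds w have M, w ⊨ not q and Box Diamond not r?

a: not q is T, Box Diamond not r is T. ✓
b: not q is T, Box Diamond not r is T. ✓
c: not q is F, Box Diamond not r is T. ✗
Satisfying worlds: {a, b}.

2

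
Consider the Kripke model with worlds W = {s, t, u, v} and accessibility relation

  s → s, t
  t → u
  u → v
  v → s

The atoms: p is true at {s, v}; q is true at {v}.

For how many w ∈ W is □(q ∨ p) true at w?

s: successors {s, t}; q ∨ p there: s:T, t:F. ✗
t: successors {u}; q ∨ p there: u:F. ✗
u: successors {v}; q ∨ p there: v:T. ✓
v: successors {s}; q ∨ p there: s:T. ✓
Satisfying worlds: {u, v}.

2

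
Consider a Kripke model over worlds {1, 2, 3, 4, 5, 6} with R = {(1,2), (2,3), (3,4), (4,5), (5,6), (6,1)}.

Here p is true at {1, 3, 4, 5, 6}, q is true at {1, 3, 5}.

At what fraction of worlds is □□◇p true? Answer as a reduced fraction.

1: successors {2}; □◇p there: 2:T. ✓
2: successors {3}; □◇p there: 3:T. ✓
3: successors {4}; □◇p there: 4:T. ✓
4: successors {5}; □◇p there: 5:T. ✓
5: successors {6}; □◇p there: 6:F. ✗
6: successors {1}; □◇p there: 1:T. ✓
That's 5 of 6 worlds, so 5/6.

5/6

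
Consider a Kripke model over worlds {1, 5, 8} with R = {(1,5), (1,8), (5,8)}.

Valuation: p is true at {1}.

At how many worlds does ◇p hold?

0

1: successors {5, 8}; p there: 5:F, 8:F. ✗
5: successors {8}; p there: 8:F. ✗
8: no successors, so ◇p fails. ✗
Satisfying worlds: ∅.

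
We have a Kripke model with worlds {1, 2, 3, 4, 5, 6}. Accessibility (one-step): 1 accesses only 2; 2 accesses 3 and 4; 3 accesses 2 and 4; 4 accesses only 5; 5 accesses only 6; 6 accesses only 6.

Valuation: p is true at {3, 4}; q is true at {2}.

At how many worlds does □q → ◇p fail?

1

1: □q is T, ◇p is F. ✗
2: □q is F, ◇p is T. ✓
3: □q is F, ◇p is T. ✓
4: □q is F, ◇p is F. ✓
5: □q is F, ◇p is F. ✓
6: □q is F, ◇p is F. ✓
Satisfying worlds: {2, 3, 4, 5, 6}.
So □q → ◇p fails at the other 1 world.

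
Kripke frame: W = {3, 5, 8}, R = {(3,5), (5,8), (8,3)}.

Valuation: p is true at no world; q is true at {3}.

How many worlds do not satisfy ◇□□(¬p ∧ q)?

2

3: successors {5}; □□(¬p ∧ q) there: 5:T. ✓
5: successors {8}; □□(¬p ∧ q) there: 8:F. ✗
8: successors {3}; □□(¬p ∧ q) there: 3:F. ✗
Satisfying worlds: {3}.
So ◇□□(¬p ∧ q) fails at the other 2 worlds.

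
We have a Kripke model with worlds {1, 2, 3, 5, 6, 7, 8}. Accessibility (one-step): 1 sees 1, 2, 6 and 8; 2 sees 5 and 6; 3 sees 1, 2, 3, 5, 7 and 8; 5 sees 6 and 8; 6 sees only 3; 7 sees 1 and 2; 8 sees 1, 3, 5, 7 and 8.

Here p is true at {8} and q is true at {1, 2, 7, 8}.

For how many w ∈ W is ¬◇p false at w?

1: ◇p is T. ✗
2: ◇p is F. ✓
3: ◇p is T. ✗
5: ◇p is T. ✗
6: ◇p is F. ✓
7: ◇p is F. ✓
8: ◇p is T. ✗
Satisfying worlds: {2, 6, 7}.
So ¬◇p fails at the other 4 worlds.

4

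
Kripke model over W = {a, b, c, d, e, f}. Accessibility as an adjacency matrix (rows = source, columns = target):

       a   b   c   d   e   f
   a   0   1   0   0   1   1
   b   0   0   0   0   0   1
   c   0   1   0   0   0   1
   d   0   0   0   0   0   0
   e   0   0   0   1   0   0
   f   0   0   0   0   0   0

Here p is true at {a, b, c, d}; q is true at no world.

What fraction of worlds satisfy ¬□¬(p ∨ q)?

1/2

a: □¬(p ∨ q) is F. ✓
b: □¬(p ∨ q) is T. ✗
c: □¬(p ∨ q) is F. ✓
d: □¬(p ∨ q) is T. ✗
e: □¬(p ∨ q) is F. ✓
f: □¬(p ∨ q) is T. ✗
That's 3 of 6 worlds, so 3/6 = 1/2.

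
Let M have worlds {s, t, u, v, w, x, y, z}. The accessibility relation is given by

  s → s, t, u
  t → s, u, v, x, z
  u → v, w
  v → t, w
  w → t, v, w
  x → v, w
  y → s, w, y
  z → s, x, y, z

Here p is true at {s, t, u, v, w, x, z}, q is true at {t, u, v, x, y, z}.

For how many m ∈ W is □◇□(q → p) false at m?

0

s: successors {s, t, u}; ◇□(q → p) there: s:T, t:T, u:T. ✓
t: successors {s, u, v, x, z}; ◇□(q → p) there: s:T, u:T, v:T, x:T, z:T. ✓
u: successors {v, w}; ◇□(q → p) there: v:T, w:T. ✓
v: successors {t, w}; ◇□(q → p) there: t:T, w:T. ✓
w: successors {t, v, w}; ◇□(q → p) there: t:T, v:T, w:T. ✓
x: successors {v, w}; ◇□(q → p) there: v:T, w:T. ✓
y: successors {s, w, y}; ◇□(q → p) there: s:T, w:T, y:T. ✓
z: successors {s, x, y, z}; ◇□(q → p) there: s:T, x:T, y:T, z:T. ✓
Satisfying worlds: {s, t, u, v, w, x, y, z}.
So □◇□(q → p) fails at the other 0 worlds.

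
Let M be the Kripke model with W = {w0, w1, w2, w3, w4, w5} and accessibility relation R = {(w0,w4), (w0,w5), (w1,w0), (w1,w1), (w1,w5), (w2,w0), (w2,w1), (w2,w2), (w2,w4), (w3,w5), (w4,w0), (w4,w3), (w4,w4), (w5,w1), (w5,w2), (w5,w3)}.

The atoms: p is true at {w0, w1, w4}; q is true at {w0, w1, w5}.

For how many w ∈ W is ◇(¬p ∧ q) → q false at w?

1

w0: ◇(¬p ∧ q) is T, q is T. ✓
w1: ◇(¬p ∧ q) is T, q is T. ✓
w2: ◇(¬p ∧ q) is F, q is F. ✓
w3: ◇(¬p ∧ q) is T, q is F. ✗
w4: ◇(¬p ∧ q) is F, q is F. ✓
w5: ◇(¬p ∧ q) is F, q is T. ✓
Satisfying worlds: {w0, w1, w2, w4, w5}.
So ◇(¬p ∧ q) → q fails at the other 1 world.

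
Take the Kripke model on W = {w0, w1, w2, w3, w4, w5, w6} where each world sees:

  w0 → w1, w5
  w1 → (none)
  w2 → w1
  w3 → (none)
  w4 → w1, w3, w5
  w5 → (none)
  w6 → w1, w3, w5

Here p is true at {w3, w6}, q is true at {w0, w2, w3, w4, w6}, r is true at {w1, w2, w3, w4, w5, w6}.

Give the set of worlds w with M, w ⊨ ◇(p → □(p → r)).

{w0, w2, w4, w6}

w0: successors {w1, w5}; p → □(p → r) there: w1:T, w5:T. ✓
w1: no successors, so ◇(p → □(p → r)) fails. ✗
w2: successors {w1}; p → □(p → r) there: w1:T. ✓
w3: no successors, so ◇(p → □(p → r)) fails. ✗
w4: successors {w1, w3, w5}; p → □(p → r) there: w1:T, w3:T, w5:T. ✓
w5: no successors, so ◇(p → □(p → r)) fails. ✗
w6: successors {w1, w3, w5}; p → □(p → r) there: w1:T, w3:T, w5:T. ✓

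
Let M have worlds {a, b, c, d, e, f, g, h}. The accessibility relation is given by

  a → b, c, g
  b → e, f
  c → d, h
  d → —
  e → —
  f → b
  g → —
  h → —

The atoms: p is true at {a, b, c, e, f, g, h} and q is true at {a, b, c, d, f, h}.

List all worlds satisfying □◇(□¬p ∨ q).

{d, e, f, g, h}

a: successors {b, c, g}; ◇(□¬p ∨ q) there: b:T, c:T, g:F. ✗
b: successors {e, f}; ◇(□¬p ∨ q) there: e:F, f:T. ✗
c: successors {d, h}; ◇(□¬p ∨ q) there: d:F, h:F. ✗
d: no successors, so □◇(□¬p ∨ q) holds vacuously. ✓
e: no successors, so □◇(□¬p ∨ q) holds vacuously. ✓
f: successors {b}; ◇(□¬p ∨ q) there: b:T. ✓
g: no successors, so □◇(□¬p ∨ q) holds vacuously. ✓
h: no successors, so □◇(□¬p ∨ q) holds vacuously. ✓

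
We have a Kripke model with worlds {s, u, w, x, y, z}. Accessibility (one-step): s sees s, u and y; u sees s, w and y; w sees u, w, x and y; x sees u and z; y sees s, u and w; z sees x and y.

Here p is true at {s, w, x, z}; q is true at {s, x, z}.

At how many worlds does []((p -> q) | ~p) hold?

s: successors {s, u, y}; (p -> q) | ~p there: s:T, u:T, y:T. ✓
u: successors {s, w, y}; (p -> q) | ~p there: s:T, w:F, y:T. ✗
w: successors {u, w, x, y}; (p -> q) | ~p there: u:T, w:F, x:T, y:T. ✗
x: successors {u, z}; (p -> q) | ~p there: u:T, z:T. ✓
y: successors {s, u, w}; (p -> q) | ~p there: s:T, u:T, w:F. ✗
z: successors {x, y}; (p -> q) | ~p there: x:T, y:T. ✓
Satisfying worlds: {s, x, z}.

3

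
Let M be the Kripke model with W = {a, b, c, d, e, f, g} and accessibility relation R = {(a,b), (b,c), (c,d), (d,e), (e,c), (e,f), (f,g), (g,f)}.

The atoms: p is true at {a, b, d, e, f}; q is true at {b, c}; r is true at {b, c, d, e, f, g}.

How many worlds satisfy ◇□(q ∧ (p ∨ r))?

a: successors {b}; □(q ∧ (p ∨ r)) there: b:T. ✓
b: successors {c}; □(q ∧ (p ∨ r)) there: c:F. ✗
c: successors {d}; □(q ∧ (p ∨ r)) there: d:F. ✗
d: successors {e}; □(q ∧ (p ∨ r)) there: e:F. ✗
e: successors {c, f}; □(q ∧ (p ∨ r)) there: c:F, f:F. ✗
f: successors {g}; □(q ∧ (p ∨ r)) there: g:F. ✗
g: successors {f}; □(q ∧ (p ∨ r)) there: f:F. ✗
Satisfying worlds: {a}.

1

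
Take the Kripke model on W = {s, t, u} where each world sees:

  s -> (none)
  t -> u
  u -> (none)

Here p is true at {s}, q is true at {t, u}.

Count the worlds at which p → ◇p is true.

s: p is T, ◇p is F. ✗
t: p is F, ◇p is F. ✓
u: p is F, ◇p is F. ✓
Satisfying worlds: {t, u}.

2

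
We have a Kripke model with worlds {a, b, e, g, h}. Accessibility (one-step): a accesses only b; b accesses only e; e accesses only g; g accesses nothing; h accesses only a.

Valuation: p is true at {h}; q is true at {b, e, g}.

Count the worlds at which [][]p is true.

a: successors {b}; []p there: b:F. ✗
b: successors {e}; []p there: e:F. ✗
e: successors {g}; []p there: g:T. ✓
g: no successors, so [][]p holds vacuously. ✓
h: successors {a}; []p there: a:F. ✗
Satisfying worlds: {e, g}.

2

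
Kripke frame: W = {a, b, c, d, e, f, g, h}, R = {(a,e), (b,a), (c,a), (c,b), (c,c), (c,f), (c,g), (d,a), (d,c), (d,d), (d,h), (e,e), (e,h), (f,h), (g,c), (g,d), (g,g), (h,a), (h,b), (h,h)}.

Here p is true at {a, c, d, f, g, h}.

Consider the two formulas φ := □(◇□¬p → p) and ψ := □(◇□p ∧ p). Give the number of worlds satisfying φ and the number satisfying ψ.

6 and 2

For □(◇□¬p → p):
a: successors {e}; ◇□¬p → p there: e:T. ✓
b: successors {a}; ◇□¬p → p there: a:T. ✓
c: successors {a, b, c, f, g}; ◇□¬p → p there: a:T, b:F, c:T, f:T, g:T. ✗
d: successors {a, c, d, h}; ◇□¬p → p there: a:T, c:T, d:T, h:T. ✓
e: successors {e, h}; ◇□¬p → p there: e:T, h:T. ✓
f: successors {h}; ◇□¬p → p there: h:T. ✓
g: successors {c, d, g}; ◇□¬p → p there: c:T, d:T, g:T. ✓
h: successors {a, b, h}; ◇□¬p → p there: a:T, b:F, h:T. ✗
— 6 worlds.
For □(◇□p ∧ p):
a: successors {e}; ◇□p ∧ p there: e:F. ✗
b: successors {a}; ◇□p ∧ p there: a:F. ✗
c: successors {a, b, c, f, g}; ◇□p ∧ p there: a:F, b:F, c:T, f:F, g:T. ✗
d: successors {a, c, d, h}; ◇□p ∧ p there: a:F, c:T, d:T, h:T. ✗
e: successors {e, h}; ◇□p ∧ p there: e:F, h:T. ✗
f: successors {h}; ◇□p ∧ p there: h:T. ✓
g: successors {c, d, g}; ◇□p ∧ p there: c:T, d:T, g:T. ✓
h: successors {a, b, h}; ◇□p ∧ p there: a:F, b:F, h:T. ✗
— 2 worlds.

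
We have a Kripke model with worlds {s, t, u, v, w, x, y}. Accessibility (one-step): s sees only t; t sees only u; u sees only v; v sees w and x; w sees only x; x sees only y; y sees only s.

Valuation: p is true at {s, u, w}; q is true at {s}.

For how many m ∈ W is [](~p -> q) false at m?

5

s: successors {t}; ~p -> q there: t:F. ✗
t: successors {u}; ~p -> q there: u:T. ✓
u: successors {v}; ~p -> q there: v:F. ✗
v: successors {w, x}; ~p -> q there: w:T, x:F. ✗
w: successors {x}; ~p -> q there: x:F. ✗
x: successors {y}; ~p -> q there: y:F. ✗
y: successors {s}; ~p -> q there: s:T. ✓
Satisfying worlds: {t, y}.
So [](~p -> q) fails at the other 5 worlds.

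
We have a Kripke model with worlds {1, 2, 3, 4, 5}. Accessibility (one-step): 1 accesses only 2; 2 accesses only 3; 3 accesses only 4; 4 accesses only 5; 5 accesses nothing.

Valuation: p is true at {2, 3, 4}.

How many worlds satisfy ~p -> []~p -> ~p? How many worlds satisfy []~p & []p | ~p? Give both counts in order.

5 and 2

For ~p -> []~p -> ~p:
1: ~p is T, []~p -> ~p is T. ✓
2: ~p is F, []~p -> ~p is T. ✓
3: ~p is F, []~p -> ~p is T. ✓
4: ~p is F, []~p -> ~p is F. ✓
5: ~p is T, []~p -> ~p is T. ✓
— 5 worlds.
For []~p & []p | ~p:
1: []~p & []p is F, ~p is T. ✓
2: []~p & []p is F, ~p is F. ✗
3: []~p & []p is F, ~p is F. ✗
4: []~p & []p is F, ~p is F. ✗
5: []~p & []p is T, ~p is T. ✓
— 2 worlds.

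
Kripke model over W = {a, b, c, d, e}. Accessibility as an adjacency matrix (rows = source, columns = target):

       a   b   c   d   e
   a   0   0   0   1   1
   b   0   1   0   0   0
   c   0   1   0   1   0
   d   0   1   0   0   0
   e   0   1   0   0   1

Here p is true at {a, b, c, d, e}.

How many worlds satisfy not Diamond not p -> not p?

0

a: not Diamond not p is T, not p is F. ✗
b: not Diamond not p is T, not p is F. ✗
c: not Diamond not p is T, not p is F. ✗
d: not Diamond not p is T, not p is F. ✗
e: not Diamond not p is T, not p is F. ✗
Satisfying worlds: ∅.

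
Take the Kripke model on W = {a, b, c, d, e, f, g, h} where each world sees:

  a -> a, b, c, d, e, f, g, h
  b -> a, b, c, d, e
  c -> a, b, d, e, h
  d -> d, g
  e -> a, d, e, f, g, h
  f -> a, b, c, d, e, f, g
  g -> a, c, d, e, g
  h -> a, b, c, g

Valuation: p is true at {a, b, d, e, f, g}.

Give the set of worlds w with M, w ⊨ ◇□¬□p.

a: successors {a, b, c, d, e, f, g, h}; □¬□p there: a:F, b:F, c:F, d:F, e:F, f:F, g:F, h:T. ✓
b: successors {a, b, c, d, e}; □¬□p there: a:F, b:F, c:F, d:F, e:F. ✗
c: successors {a, b, d, e, h}; □¬□p there: a:F, b:F, d:F, e:F, h:T. ✓
d: successors {d, g}; □¬□p there: d:F, g:F. ✗
e: successors {a, d, e, f, g, h}; □¬□p there: a:F, d:F, e:F, f:F, g:F, h:T. ✓
f: successors {a, b, c, d, e, f, g}; □¬□p there: a:F, b:F, c:F, d:F, e:F, f:F, g:F. ✗
g: successors {a, c, d, e, g}; □¬□p there: a:F, c:F, d:F, e:F, g:F. ✗
h: successors {a, b, c, g}; □¬□p there: a:F, b:F, c:F, g:F. ✗

{a, c, e}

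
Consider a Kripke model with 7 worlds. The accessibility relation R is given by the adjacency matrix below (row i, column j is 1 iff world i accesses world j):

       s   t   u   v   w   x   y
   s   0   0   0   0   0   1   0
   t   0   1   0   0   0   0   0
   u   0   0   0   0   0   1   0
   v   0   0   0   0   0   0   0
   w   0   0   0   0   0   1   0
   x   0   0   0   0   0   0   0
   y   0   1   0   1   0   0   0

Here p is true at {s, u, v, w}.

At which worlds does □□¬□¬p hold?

{s, u, v, w, x}

s: successors {x}; □¬□¬p there: x:T. ✓
t: successors {t}; □¬□¬p there: t:F. ✗
u: successors {x}; □¬□¬p there: x:T. ✓
v: no successors, so □□¬□¬p holds vacuously. ✓
w: successors {x}; □¬□¬p there: x:T. ✓
x: no successors, so □□¬□¬p holds vacuously. ✓
y: successors {t, v}; □¬□¬p there: t:F, v:T. ✗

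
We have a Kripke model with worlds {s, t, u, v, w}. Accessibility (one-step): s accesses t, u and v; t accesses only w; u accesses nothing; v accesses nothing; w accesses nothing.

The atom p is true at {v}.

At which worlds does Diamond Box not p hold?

s: successors {t, u, v}; Box not p there: t:T, u:T, v:T. ✓
t: successors {w}; Box not p there: w:T. ✓
u: no successors, so Diamond Box not p fails. ✗
v: no successors, so Diamond Box not p fails. ✗
w: no successors, so Diamond Box not p fails. ✗

{s, t}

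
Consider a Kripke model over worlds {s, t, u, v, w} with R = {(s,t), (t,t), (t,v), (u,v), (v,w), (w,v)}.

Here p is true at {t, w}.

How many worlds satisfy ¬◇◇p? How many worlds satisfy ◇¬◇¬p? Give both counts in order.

For ¬◇◇p:
s: ◇◇p is T. ✗
t: ◇◇p is T. ✗
u: ◇◇p is T. ✗
v: ◇◇p is F. ✓
w: ◇◇p is T. ✗
— 1 world.
For ◇¬◇¬p:
s: successors {t}; ¬◇¬p there: t:F. ✗
t: successors {t, v}; ¬◇¬p there: t:F, v:T. ✓
u: successors {v}; ¬◇¬p there: v:T. ✓
v: successors {w}; ¬◇¬p there: w:F. ✗
w: successors {v}; ¬◇¬p there: v:T. ✓
— 3 worlds.

1 and 3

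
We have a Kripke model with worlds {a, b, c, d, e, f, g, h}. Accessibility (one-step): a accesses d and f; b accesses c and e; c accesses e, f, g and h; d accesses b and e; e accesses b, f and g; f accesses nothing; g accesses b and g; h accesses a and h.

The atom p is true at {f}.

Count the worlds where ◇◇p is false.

4

a: successors {d, f}; ◇p there: d:F, f:F. ✗
b: successors {c, e}; ◇p there: c:T, e:T. ✓
c: successors {e, f, g, h}; ◇p there: e:T, f:F, g:F, h:F. ✓
d: successors {b, e}; ◇p there: b:F, e:T. ✓
e: successors {b, f, g}; ◇p there: b:F, f:F, g:F. ✗
f: no successors, so ◇◇p fails. ✗
g: successors {b, g}; ◇p there: b:F, g:F. ✗
h: successors {a, h}; ◇p there: a:T, h:F. ✓
Satisfying worlds: {b, c, d, h}.
So ◇◇p fails at the other 4 worlds.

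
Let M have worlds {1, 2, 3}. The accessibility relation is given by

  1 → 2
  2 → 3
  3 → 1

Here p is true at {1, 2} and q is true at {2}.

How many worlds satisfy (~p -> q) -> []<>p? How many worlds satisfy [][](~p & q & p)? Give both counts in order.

2 and 0

For (~p -> q) -> []<>p:
1: ~p -> q is T, []<>p is F. ✗
2: ~p -> q is T, []<>p is T. ✓
3: ~p -> q is F, []<>p is T. ✓
— 2 worlds.
For [][](~p & q & p):
1: successors {2}; [](~p & q & p) there: 2:F. ✗
2: successors {3}; [](~p & q & p) there: 3:F. ✗
3: successors {1}; [](~p & q & p) there: 1:F. ✗
— 0 worlds.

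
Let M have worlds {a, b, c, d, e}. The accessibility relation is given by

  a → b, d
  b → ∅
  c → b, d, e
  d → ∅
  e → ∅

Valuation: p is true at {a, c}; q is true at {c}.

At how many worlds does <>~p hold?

a: successors {b, d}; ~p there: b:T, d:T. ✓
b: no successors, so <>~p fails. ✗
c: successors {b, d, e}; ~p there: b:T, d:T, e:T. ✓
d: no successors, so <>~p fails. ✗
e: no successors, so <>~p fails. ✗
Satisfying worlds: {a, c}.

2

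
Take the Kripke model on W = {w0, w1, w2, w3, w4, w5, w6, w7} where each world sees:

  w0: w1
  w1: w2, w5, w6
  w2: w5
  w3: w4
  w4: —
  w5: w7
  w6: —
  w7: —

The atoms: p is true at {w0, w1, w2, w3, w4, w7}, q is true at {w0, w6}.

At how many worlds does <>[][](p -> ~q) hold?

w0: successors {w1}; [][](p -> ~q) there: w1:T. ✓
w1: successors {w2, w5, w6}; [][](p -> ~q) there: w2:T, w5:T, w6:T. ✓
w2: successors {w5}; [][](p -> ~q) there: w5:T. ✓
w3: successors {w4}; [][](p -> ~q) there: w4:T. ✓
w4: no successors, so <>[][](p -> ~q) fails. ✗
w5: successors {w7}; [][](p -> ~q) there: w7:T. ✓
w6: no successors, so <>[][](p -> ~q) fails. ✗
w7: no successors, so <>[][](p -> ~q) fails. ✗
Satisfying worlds: {w0, w1, w2, w3, w5}.

5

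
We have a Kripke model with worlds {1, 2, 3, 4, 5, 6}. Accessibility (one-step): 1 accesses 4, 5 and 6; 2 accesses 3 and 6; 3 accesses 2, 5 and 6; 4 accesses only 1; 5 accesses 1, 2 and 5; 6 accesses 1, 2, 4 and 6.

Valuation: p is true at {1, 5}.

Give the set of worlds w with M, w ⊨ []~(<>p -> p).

1: successors {4, 5, 6}; ~(<>p -> p) there: 4:T, 5:F, 6:T. ✗
2: successors {3, 6}; ~(<>p -> p) there: 3:T, 6:T. ✓
3: successors {2, 5, 6}; ~(<>p -> p) there: 2:F, 5:F, 6:T. ✗
4: successors {1}; ~(<>p -> p) there: 1:F. ✗
5: successors {1, 2, 5}; ~(<>p -> p) there: 1:F, 2:F, 5:F. ✗
6: successors {1, 2, 4, 6}; ~(<>p -> p) there: 1:F, 2:F, 4:T, 6:T. ✗

{2}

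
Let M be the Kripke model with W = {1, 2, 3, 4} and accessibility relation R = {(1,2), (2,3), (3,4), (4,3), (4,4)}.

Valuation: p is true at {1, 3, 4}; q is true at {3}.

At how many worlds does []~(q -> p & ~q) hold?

1: successors {2}; ~(q -> p & ~q) there: 2:F. ✗
2: successors {3}; ~(q -> p & ~q) there: 3:T. ✓
3: successors {4}; ~(q -> p & ~q) there: 4:F. ✗
4: successors {3, 4}; ~(q -> p & ~q) there: 3:T, 4:F. ✗
Satisfying worlds: {2}.

1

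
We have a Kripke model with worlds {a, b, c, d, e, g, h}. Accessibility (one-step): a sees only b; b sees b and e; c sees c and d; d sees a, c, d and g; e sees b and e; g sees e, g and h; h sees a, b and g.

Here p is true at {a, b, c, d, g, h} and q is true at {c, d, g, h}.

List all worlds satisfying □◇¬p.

{a, b, e}

a: successors {b}; ◇¬p there: b:T. ✓
b: successors {b, e}; ◇¬p there: b:T, e:T. ✓
c: successors {c, d}; ◇¬p there: c:F, d:F. ✗
d: successors {a, c, d, g}; ◇¬p there: a:F, c:F, d:F, g:T. ✗
e: successors {b, e}; ◇¬p there: b:T, e:T. ✓
g: successors {e, g, h}; ◇¬p there: e:T, g:T, h:F. ✗
h: successors {a, b, g}; ◇¬p there: a:F, b:T, g:T. ✗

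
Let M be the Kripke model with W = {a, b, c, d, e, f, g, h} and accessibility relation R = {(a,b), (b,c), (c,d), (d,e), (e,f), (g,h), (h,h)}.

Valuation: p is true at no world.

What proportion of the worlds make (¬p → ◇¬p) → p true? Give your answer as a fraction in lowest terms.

1/8

a: ¬p → ◇¬p is T, p is F. ✗
b: ¬p → ◇¬p is T, p is F. ✗
c: ¬p → ◇¬p is T, p is F. ✗
d: ¬p → ◇¬p is T, p is F. ✗
e: ¬p → ◇¬p is T, p is F. ✗
f: ¬p → ◇¬p is F, p is F. ✓
g: ¬p → ◇¬p is T, p is F. ✗
h: ¬p → ◇¬p is T, p is F. ✗
That's 1 of 8 worlds, so 1/8.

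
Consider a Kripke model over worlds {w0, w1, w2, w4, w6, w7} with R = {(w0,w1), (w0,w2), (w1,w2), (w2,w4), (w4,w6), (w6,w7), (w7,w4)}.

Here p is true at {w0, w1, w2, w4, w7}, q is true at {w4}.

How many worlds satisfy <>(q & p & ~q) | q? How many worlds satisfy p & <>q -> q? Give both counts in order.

1 and 4

For <>(q & p & ~q) | q:
w0: <>(q & p & ~q) is F, q is F. ✗
w1: <>(q & p & ~q) is F, q is F. ✗
w2: <>(q & p & ~q) is F, q is F. ✗
w4: <>(q & p & ~q) is F, q is T. ✓
w6: <>(q & p & ~q) is F, q is F. ✗
w7: <>(q & p & ~q) is F, q is F. ✗
— 1 world.
For p & <>q -> q:
w0: p & <>q is F, q is F. ✓
w1: p & <>q is F, q is F. ✓
w2: p & <>q is T, q is F. ✗
w4: p & <>q is F, q is T. ✓
w6: p & <>q is F, q is F. ✓
w7: p & <>q is T, q is F. ✗
— 4 worlds.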